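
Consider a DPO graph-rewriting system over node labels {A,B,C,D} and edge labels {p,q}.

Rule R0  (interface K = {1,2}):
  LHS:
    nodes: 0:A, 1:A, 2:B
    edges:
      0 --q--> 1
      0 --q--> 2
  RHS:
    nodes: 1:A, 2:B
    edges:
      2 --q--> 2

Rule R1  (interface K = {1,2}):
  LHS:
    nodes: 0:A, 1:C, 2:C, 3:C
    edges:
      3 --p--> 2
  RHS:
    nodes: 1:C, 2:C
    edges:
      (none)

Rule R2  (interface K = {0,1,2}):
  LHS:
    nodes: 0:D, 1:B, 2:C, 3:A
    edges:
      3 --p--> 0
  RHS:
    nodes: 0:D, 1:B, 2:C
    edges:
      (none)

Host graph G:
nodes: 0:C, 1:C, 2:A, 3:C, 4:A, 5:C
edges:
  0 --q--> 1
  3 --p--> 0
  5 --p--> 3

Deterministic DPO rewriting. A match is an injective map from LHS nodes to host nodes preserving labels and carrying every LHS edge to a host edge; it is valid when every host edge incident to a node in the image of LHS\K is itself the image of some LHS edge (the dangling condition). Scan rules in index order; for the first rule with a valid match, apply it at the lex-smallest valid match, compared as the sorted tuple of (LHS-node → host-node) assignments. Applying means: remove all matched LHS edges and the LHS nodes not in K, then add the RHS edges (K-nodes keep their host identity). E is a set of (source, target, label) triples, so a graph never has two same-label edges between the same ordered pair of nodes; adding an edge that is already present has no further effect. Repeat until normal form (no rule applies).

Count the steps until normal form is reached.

Answer: 2

Derivation:
initial: |V|=6 |E|=3  E = 0-q->1 3-p->0 5-p->3
step 1: apply R1 at {0↦2, 1↦0, 2↦3, 3↦5}  → |V|=4 |E|=2  E = 0-q->1 3-p->0
step 2: apply R1 at {0↦4, 1↦1, 2↦0, 3↦3}  → |V|=2 |E|=1  E = 0-q->1
halt: no rule applies after step 2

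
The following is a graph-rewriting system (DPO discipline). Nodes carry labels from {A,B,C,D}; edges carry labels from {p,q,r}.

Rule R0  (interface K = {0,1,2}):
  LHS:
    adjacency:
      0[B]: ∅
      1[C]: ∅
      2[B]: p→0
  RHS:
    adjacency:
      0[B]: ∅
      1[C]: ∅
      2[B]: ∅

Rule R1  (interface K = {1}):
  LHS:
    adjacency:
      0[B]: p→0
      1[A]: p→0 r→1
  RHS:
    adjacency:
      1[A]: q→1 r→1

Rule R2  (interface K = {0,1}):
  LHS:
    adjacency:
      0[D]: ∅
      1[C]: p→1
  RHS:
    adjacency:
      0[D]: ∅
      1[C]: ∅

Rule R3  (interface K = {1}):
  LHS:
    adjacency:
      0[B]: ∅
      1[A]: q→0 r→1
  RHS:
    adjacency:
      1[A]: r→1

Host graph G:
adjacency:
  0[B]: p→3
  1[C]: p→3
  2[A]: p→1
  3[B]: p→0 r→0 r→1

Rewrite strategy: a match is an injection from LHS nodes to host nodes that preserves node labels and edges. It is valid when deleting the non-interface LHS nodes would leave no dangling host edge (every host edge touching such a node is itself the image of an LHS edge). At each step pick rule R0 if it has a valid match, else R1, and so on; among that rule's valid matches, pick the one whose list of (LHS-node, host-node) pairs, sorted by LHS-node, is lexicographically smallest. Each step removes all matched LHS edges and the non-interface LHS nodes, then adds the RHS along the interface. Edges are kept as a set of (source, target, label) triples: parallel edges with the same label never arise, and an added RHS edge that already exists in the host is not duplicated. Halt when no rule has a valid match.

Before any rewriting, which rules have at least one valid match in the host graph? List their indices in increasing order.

R0: 2 valid matches — {0↦0, 1↦1, 2↦3}, {0↦3, 1↦1, 2↦0}
R1: no valid match — LHS pattern not found
R2: no valid match — LHS pattern not found
R3: no valid match — LHS pattern not found

Answer: [R0]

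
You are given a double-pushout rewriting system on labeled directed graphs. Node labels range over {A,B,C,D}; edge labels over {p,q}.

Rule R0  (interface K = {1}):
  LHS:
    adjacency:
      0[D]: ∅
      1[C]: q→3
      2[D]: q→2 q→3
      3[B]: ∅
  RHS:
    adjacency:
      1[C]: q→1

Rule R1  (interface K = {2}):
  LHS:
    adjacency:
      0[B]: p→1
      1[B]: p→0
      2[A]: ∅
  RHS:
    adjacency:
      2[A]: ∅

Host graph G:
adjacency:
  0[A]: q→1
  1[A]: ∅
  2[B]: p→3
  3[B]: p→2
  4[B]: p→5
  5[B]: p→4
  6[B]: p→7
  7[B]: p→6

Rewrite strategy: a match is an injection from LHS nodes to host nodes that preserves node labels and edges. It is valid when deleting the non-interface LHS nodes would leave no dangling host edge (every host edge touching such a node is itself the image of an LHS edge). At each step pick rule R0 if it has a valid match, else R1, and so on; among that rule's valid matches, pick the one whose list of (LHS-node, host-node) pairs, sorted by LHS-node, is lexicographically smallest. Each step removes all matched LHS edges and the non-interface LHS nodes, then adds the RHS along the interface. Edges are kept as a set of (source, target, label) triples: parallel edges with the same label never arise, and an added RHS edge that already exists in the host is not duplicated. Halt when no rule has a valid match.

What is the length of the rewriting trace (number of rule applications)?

initial: |V|=8 |E|=7  E = 0-q->1 2-p->3 3-p->2 4-p->5 5-p->4 6-p->7 7-p->6
step 1: apply R1 at {0↦2, 1↦3, 2↦0}  → |V|=6 |E|=5  E = 0-q->1 4-p->5 5-p->4 6-p->7 7-p->6
step 2: apply R1 at {0↦4, 1↦5, 2↦0}  → |V|=4 |E|=3  E = 0-q->1 6-p->7 7-p->6
step 3: apply R1 at {0↦6, 1↦7, 2↦0}  → |V|=2 |E|=1  E = 0-q->1
normal form: no rule applies after step 3

Answer: 3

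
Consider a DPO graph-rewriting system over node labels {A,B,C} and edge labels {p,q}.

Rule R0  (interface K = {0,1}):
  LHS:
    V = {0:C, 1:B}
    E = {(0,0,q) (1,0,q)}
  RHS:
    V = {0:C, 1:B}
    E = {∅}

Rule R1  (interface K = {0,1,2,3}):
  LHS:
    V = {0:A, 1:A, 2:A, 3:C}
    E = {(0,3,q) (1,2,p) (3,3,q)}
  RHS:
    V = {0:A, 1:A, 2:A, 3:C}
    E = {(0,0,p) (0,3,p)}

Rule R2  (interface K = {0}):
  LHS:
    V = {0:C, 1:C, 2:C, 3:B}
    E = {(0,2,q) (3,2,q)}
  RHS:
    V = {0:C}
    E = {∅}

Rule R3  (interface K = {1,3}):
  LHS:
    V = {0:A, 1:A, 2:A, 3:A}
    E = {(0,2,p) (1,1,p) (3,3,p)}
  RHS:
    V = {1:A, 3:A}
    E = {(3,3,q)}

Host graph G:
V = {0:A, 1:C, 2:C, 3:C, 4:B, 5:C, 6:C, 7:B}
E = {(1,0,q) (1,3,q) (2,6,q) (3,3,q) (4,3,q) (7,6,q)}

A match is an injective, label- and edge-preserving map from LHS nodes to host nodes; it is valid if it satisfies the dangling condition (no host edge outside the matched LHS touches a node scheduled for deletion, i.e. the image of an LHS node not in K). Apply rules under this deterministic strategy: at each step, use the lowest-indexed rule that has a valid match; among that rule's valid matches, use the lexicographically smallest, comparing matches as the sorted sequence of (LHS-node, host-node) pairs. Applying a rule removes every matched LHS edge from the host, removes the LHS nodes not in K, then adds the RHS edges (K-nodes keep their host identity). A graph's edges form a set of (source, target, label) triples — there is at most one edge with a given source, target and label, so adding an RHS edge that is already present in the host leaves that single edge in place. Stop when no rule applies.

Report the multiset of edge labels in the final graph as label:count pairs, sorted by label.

start.  V:8 E:6  edges: 1-q->0 1-q->3 2-q->6 3-q->3 4-q->3 7-q->6
1. fire R0 via {0↦3, 1↦4}  →  V:8 E:4  edges: 1-q->0 1-q->3 2-q->6 7-q->6
2. fire R2 via {0↦2, 1↦5, 2↦6, 3↦7}  →  V:5 E:2  edges: 1-q->0 1-q->3
final graph: no rule applies after step 2
NF edges: [(1, 0, 'q'), (1, 3, 'q')]

Answer: q:2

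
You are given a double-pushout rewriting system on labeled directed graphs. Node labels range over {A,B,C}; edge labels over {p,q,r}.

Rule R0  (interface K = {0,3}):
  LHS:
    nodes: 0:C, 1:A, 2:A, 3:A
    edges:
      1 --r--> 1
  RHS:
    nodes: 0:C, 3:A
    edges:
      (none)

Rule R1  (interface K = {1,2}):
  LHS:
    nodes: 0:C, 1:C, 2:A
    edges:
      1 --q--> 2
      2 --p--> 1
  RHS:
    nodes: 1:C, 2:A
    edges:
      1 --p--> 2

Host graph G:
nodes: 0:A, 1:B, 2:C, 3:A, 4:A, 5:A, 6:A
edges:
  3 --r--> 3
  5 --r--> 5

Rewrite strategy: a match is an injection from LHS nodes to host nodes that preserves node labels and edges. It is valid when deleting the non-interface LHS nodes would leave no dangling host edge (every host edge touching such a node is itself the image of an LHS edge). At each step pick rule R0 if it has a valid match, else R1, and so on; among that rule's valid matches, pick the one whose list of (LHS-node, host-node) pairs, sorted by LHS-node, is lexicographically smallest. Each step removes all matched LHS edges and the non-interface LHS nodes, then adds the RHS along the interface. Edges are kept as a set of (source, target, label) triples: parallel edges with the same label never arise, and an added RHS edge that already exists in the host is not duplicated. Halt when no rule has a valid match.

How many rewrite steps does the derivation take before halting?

Answer: 2

Derivation:
[0] host  ⇒  7 nodes, 2 edges  {3-r->3 5-r->5}
[1] R0 @ {0↦2, 1↦3, 2↦0, 3↦4}  ⇒  5 nodes, 1 edges  {5-r->5}
[2] R0 @ {0↦2, 1↦5, 2↦4, 3↦6}  ⇒  3 nodes, 0 edges  {∅}
final graph: no rule applies after step 2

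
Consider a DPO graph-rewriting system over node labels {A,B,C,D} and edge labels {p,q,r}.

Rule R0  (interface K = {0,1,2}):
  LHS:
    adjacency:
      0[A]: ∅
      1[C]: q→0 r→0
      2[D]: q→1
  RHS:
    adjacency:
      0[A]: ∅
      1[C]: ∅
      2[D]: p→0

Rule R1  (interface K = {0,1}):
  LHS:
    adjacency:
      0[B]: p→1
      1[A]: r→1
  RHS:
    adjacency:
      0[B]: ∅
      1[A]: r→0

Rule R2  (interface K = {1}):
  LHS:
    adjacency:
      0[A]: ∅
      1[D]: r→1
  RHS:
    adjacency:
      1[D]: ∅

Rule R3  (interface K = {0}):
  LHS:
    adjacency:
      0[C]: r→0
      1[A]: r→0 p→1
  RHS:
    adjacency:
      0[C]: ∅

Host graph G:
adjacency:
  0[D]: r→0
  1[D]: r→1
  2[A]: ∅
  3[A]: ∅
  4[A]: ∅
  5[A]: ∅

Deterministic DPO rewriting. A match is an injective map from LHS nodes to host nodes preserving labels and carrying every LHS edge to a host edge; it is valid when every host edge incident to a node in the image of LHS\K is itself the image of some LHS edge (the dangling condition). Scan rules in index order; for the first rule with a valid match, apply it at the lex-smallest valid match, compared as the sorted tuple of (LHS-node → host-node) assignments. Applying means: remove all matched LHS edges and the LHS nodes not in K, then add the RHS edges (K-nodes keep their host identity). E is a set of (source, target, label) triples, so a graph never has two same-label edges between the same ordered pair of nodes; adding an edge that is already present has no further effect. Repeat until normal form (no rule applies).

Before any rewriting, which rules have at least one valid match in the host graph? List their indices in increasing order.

R0: no valid match — LHS pattern not found
R1: no valid match — LHS pattern not found
R2: 8 valid matches — {0↦2, 1↦0}, {0↦2, 1↦1}, {0↦3, 1↦0} (+5 more)
R3: no valid match — LHS pattern not found

Answer: [R2]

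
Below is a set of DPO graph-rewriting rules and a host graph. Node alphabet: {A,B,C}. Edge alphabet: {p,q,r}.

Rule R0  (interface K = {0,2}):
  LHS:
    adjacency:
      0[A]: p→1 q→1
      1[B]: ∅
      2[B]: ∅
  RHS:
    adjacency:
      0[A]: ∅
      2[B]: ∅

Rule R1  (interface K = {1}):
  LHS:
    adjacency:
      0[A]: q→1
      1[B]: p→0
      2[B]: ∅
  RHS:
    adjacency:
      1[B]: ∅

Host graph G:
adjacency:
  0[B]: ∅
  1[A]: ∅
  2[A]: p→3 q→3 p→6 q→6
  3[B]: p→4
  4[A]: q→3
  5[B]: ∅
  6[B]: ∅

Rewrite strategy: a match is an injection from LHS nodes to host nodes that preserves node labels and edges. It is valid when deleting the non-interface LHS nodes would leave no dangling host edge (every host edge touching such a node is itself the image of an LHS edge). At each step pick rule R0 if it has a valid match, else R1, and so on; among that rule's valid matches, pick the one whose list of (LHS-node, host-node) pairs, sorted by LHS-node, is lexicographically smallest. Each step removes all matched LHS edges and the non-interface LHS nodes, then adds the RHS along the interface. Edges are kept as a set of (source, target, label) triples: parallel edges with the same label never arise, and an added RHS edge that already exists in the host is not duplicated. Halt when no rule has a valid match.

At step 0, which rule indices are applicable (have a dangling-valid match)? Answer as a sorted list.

Answer: [R0,R1]

Steps:
R0: 3 valid matches — {0↦2, 1↦6, 2↦0}, {0↦2, 1↦6, 2↦3}, {0↦2, 1↦6, 2↦5}
R1: 2 valid matches — {0↦4, 1↦3, 2↦0}, {0↦4, 1↦3, 2↦5}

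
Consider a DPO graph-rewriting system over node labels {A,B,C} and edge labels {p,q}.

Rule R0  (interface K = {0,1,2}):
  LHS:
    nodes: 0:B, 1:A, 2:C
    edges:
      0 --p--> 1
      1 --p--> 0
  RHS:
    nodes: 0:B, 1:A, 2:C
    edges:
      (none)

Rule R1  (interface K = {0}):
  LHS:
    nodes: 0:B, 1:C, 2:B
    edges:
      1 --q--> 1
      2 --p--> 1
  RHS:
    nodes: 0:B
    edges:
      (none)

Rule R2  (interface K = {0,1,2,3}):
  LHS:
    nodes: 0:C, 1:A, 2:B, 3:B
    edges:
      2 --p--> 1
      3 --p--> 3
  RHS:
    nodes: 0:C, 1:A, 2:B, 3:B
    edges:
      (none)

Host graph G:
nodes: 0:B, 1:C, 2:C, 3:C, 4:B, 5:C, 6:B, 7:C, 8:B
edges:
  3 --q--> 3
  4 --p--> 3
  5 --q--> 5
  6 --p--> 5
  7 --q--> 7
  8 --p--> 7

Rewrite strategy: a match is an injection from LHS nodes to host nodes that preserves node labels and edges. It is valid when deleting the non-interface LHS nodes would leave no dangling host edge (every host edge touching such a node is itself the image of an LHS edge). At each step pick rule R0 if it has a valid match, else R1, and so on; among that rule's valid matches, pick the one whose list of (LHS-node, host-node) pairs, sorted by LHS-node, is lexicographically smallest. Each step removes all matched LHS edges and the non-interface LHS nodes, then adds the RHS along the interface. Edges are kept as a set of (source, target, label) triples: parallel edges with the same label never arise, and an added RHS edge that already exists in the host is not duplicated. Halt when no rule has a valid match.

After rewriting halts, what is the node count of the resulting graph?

initial: |V|=9 |E|=6  E = 3-q->3 4-p->3 5-q->5 6-p->5 7-q->7 8-p->7
step 1: apply R1 at {0↦0, 1↦3, 2↦4}  → |V|=7 |E|=4  E = 5-q->5 6-p->5 7-q->7 8-p->7
step 2: apply R1 at {0↦0, 1↦5, 2↦6}  → |V|=5 |E|=2  E = 7-q->7 8-p->7
step 3: apply R1 at {0↦0, 1↦7, 2↦8}  → |V|=3 |E|=0  E = ∅
halt: no rule applies after step 3
NF nodes: {0:B, 1:C, 2:C}

Answer: 3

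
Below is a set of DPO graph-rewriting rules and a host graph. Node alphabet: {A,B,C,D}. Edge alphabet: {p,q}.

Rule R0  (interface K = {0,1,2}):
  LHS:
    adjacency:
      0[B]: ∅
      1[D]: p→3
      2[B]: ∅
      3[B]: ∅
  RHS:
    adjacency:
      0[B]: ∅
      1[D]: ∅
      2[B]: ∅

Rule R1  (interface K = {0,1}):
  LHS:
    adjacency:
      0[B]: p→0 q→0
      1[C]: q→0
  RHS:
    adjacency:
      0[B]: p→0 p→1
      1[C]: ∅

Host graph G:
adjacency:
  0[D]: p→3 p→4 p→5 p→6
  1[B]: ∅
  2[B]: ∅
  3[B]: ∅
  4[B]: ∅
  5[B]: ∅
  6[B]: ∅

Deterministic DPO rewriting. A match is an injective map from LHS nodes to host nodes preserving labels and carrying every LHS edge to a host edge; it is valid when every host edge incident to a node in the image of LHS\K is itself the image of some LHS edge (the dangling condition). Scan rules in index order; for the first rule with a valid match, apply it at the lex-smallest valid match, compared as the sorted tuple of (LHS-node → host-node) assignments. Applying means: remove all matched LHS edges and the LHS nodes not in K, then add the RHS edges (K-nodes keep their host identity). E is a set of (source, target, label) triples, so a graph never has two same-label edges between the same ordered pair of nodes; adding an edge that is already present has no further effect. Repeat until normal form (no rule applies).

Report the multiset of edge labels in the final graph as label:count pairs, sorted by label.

Answer: (no edges)

Steps:
start.  V:7 E:4  edges: 0-p->3 0-p->4 0-p->5 0-p->6
1. fire R0 via {0↦1, 1↦0, 2↦2, 3↦3}  →  V:6 E:3  edges: 0-p->4 0-p->5 0-p->6
2. fire R0 via {0↦1, 1↦0, 2↦2, 3↦4}  →  V:5 E:2  edges: 0-p->5 0-p->6
3. fire R0 via {0↦1, 1↦0, 2↦2, 3↦5}  →  V:4 E:1  edges: 0-p->6
4. fire R0 via {0↦1, 1↦0, 2↦2, 3↦6}  →  V:3 E:0  edges: ∅
halt: no rule applies after step 4
NF edges: []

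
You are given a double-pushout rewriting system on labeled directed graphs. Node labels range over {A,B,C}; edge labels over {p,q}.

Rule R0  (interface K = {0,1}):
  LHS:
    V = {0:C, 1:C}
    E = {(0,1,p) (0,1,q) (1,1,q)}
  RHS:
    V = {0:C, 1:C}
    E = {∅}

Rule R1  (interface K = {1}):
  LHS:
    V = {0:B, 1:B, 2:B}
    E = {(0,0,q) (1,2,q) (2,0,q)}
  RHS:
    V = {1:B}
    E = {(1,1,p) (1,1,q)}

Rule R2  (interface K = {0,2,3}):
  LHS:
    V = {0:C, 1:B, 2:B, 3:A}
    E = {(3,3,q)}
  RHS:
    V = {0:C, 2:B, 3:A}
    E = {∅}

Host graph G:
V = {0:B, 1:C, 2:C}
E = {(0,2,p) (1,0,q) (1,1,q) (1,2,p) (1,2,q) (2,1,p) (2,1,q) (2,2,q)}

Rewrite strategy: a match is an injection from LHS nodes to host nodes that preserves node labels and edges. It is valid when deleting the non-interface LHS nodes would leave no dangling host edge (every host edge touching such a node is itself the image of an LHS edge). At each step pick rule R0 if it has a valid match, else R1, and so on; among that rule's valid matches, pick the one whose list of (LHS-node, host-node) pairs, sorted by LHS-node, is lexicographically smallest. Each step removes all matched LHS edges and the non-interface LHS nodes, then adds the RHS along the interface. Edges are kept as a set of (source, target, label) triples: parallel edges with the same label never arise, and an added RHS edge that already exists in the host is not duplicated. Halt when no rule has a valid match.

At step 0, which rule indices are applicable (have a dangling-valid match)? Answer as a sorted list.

R0: 2 valid matches — {0↦1, 1↦2}, {0↦2, 1↦1}
R1: no valid match — LHS pattern not found
R2: no valid match — LHS pattern not found

Answer: [R0]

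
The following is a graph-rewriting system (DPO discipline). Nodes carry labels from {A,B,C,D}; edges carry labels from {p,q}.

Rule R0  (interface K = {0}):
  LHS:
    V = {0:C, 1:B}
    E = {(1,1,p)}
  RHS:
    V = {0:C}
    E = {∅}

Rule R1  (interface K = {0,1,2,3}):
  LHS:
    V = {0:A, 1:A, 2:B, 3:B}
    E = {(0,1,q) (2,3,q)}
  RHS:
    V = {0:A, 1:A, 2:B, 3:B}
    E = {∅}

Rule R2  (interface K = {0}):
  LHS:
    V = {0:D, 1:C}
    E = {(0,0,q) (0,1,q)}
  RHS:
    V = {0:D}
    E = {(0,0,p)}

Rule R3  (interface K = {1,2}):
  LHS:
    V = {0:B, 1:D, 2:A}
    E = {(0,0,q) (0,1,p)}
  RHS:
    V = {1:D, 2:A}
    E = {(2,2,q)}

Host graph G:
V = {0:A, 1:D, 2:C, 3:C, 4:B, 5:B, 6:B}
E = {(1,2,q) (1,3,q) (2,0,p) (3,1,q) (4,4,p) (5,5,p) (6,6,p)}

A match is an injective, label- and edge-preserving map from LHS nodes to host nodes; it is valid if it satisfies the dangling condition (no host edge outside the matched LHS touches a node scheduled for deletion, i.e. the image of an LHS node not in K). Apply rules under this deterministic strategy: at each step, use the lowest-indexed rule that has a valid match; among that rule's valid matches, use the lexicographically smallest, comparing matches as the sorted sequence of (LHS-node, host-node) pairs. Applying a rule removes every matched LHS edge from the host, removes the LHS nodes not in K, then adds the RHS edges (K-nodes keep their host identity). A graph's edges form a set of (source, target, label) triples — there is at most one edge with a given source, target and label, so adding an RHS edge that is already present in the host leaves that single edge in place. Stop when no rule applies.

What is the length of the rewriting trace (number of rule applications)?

Answer: 3

Derivation:
start.  V:7 E:7  edges: 1-q->2 1-q->3 2-p->0 3-q->1 4-p->4 5-p->5 6-p->6
1. fire R0 via {0↦2, 1↦4}  →  V:6 E:6  edges: 1-q->2 1-q->3 2-p->0 3-q->1 5-p->5 6-p->6
2. fire R0 via {0↦2, 1↦5}  →  V:5 E:5  edges: 1-q->2 1-q->3 2-p->0 3-q->1 6-p->6
3. fire R0 via {0↦2, 1↦6}  →  V:4 E:4  edges: 1-q->2 1-q->3 2-p->0 3-q->1
final graph: no rule applies after step 3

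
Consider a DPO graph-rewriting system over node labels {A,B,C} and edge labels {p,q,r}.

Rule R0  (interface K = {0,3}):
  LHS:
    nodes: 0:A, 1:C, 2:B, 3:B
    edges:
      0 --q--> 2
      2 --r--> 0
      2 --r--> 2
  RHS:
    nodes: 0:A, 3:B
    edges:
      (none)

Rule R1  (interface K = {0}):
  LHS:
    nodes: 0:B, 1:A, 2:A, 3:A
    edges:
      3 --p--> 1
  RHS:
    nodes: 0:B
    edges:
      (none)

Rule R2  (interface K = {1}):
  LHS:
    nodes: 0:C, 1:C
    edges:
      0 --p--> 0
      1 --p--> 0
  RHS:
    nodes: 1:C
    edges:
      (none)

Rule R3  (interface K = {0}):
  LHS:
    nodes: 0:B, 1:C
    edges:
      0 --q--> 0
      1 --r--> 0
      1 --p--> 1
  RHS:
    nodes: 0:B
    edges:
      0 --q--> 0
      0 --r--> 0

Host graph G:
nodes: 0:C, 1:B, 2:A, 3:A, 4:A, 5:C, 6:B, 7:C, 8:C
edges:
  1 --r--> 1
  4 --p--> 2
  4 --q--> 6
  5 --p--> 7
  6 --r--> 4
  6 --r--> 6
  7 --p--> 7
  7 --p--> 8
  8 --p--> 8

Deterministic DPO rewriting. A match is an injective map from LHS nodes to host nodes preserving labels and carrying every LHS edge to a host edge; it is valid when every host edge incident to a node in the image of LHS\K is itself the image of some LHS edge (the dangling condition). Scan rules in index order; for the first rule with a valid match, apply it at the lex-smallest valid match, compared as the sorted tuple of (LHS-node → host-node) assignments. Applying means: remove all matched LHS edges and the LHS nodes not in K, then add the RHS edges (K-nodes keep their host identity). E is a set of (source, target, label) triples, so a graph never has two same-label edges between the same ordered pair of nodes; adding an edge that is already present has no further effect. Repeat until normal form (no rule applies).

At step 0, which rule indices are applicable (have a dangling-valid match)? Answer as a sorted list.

R0: 1 valid match — {0↦4, 1↦0, 2↦6, 3↦1}
R1: no valid match — 2 raw matches, all fail dangling condition
R2: 1 valid match — {0↦8, 1↦7}
R3: no valid match — LHS pattern not found

Answer: [R0,R2]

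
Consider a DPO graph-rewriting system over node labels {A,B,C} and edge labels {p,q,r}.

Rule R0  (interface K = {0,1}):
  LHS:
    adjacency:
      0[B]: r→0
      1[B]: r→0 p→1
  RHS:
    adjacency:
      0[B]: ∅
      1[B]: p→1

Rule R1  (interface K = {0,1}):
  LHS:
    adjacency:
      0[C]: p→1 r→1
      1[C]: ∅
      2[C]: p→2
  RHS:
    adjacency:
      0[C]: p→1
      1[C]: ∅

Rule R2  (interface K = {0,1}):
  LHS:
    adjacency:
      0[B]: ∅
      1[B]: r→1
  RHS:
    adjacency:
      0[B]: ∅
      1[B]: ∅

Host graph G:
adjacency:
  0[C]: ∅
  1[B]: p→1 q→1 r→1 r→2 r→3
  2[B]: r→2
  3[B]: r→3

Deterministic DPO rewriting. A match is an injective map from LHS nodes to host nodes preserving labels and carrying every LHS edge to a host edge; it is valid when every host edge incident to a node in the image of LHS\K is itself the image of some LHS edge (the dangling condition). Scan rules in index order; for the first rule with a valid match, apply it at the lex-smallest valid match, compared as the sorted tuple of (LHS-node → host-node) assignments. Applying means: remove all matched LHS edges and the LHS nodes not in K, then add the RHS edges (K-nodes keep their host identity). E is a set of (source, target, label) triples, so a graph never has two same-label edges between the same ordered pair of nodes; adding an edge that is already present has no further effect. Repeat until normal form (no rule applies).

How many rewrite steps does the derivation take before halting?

Answer: 3

Rewrite trace:
[0] host  ⇒  4 nodes, 7 edges  {1-p->1 1-q->1 1-r->1 1-r->2 1-r->3 2-r->2 3-r->3}
[1] R0 @ {0↦2, 1↦1}  ⇒  4 nodes, 5 edges  {1-p->1 1-q->1 1-r->1 1-r->3 3-r->3}
[2] R0 @ {0↦3, 1↦1}  ⇒  4 nodes, 3 edges  {1-p->1 1-q->1 1-r->1}
[3] R2 @ {0↦2, 1↦1}  ⇒  4 nodes, 2 edges  {1-p->1 1-q->1}
final graph: no rule applies after step 3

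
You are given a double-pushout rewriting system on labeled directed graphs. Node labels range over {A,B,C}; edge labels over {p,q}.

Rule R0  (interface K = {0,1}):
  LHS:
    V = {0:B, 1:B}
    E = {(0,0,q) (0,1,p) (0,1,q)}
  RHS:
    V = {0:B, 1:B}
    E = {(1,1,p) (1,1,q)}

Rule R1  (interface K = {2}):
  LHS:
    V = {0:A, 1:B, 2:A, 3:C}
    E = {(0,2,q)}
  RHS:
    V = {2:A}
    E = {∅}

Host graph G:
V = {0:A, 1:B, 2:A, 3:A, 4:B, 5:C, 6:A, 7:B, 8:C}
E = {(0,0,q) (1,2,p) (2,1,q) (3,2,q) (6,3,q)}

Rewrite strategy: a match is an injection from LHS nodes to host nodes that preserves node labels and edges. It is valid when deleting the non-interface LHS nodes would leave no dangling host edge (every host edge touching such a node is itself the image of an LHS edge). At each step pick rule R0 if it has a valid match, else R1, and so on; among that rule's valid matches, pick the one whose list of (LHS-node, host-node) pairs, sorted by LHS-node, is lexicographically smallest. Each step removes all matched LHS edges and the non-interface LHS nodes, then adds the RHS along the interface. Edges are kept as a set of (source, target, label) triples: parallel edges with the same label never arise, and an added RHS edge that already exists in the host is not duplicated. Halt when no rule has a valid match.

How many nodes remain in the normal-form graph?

initial: |V|=9 |E|=5  E = 0-q->0 1-p->2 2-q->1 3-q->2 6-q->3
step 1: apply R1 at {0↦6, 1↦4, 2↦3, 3↦5}  → |V|=6 |E|=4  E = 0-q->0 1-p->2 2-q->1 3-q->2
step 2: apply R1 at {0↦3, 1↦7, 2↦2, 3↦8}  → |V|=3 |E|=3  E = 0-q->0 1-p->2 2-q->1
final graph: no rule applies after step 2
NF nodes: {0:A, 1:B, 2:A}

Answer: 3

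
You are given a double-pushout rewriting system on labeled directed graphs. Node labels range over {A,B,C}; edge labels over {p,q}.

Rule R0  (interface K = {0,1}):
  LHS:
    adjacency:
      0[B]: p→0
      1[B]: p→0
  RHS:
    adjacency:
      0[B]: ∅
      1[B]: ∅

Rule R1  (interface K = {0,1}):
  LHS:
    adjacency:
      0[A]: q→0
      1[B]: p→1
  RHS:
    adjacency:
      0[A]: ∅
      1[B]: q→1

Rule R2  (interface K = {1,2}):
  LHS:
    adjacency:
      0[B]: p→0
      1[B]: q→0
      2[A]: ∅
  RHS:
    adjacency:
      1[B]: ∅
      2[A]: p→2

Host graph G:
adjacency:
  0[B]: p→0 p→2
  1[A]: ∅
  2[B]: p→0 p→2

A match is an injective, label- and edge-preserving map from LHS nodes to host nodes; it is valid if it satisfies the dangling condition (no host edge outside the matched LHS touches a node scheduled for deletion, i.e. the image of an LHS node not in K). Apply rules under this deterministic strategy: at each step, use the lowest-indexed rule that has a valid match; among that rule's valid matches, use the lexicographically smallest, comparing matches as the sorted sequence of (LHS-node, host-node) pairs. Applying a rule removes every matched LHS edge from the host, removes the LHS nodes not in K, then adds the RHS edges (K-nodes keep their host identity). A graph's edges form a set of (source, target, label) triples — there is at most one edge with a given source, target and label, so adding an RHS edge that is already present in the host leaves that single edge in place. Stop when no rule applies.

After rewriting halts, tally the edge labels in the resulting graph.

Answer: (no edges)

Rewrite trace:
initial: |V|=3 |E|=4  E = 0-p->0 0-p->2 2-p->0 2-p->2
step 1: apply R0 at {0↦0, 1↦2}  → |V|=3 |E|=2  E = 0-p->2 2-p->2
step 2: apply R0 at {0↦2, 1↦0}  → |V|=3 |E|=0  E = ∅
final graph: no rule applies after step 2
NF edges: []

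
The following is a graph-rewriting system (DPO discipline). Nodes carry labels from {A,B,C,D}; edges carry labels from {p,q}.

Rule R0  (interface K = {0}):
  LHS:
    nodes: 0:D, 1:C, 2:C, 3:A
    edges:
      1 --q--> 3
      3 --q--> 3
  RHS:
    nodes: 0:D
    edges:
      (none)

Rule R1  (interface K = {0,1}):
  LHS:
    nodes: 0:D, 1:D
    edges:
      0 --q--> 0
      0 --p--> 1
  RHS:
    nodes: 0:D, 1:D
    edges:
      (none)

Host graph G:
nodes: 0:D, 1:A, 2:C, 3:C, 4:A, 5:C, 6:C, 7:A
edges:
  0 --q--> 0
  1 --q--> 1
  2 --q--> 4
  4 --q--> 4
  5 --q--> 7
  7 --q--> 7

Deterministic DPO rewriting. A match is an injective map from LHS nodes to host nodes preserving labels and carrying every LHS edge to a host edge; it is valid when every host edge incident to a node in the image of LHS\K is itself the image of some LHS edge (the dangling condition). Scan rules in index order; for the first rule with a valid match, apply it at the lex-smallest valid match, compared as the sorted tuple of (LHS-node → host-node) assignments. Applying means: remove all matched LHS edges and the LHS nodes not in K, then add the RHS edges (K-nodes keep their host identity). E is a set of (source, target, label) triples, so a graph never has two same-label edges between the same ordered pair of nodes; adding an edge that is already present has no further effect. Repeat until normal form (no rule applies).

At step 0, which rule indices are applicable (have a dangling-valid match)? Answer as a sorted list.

Answer: [R0]

Steps:
R0: 4 valid matches — {0↦0, 1↦2, 2↦3, 3↦4}, {0↦0, 1↦2, 2↦6, 3↦4}, {0↦0, 1↦5, 2↦3, 3↦7} (+1 more)
R1: no valid match — LHS pattern not found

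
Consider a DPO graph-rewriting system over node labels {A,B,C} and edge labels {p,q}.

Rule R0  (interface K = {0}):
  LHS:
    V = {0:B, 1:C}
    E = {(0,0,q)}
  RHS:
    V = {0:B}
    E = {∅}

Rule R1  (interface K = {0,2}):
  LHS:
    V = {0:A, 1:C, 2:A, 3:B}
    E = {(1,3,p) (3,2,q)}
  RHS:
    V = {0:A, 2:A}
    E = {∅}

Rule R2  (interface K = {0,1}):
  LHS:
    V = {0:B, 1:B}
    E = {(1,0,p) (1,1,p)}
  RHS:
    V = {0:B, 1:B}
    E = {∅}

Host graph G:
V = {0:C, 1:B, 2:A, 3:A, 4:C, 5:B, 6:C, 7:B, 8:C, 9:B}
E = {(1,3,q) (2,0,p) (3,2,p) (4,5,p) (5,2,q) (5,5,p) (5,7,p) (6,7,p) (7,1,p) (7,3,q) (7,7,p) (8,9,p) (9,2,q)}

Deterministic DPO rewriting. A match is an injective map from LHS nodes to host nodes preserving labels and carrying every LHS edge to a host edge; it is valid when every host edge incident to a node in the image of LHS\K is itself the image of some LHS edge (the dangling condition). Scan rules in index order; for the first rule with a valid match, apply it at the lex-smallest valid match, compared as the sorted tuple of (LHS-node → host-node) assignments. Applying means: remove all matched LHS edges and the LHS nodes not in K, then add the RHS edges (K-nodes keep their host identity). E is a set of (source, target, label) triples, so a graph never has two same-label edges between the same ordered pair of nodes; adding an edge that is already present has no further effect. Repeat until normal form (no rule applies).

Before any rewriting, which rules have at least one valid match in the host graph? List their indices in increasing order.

R0: no valid match — LHS pattern not found
R1: 1 valid match — {0↦3, 1↦8, 2↦2, 3↦9}
R2: 2 valid matches — {0↦1, 1↦7}, {0↦7, 1↦5}

Answer: [R1,R2]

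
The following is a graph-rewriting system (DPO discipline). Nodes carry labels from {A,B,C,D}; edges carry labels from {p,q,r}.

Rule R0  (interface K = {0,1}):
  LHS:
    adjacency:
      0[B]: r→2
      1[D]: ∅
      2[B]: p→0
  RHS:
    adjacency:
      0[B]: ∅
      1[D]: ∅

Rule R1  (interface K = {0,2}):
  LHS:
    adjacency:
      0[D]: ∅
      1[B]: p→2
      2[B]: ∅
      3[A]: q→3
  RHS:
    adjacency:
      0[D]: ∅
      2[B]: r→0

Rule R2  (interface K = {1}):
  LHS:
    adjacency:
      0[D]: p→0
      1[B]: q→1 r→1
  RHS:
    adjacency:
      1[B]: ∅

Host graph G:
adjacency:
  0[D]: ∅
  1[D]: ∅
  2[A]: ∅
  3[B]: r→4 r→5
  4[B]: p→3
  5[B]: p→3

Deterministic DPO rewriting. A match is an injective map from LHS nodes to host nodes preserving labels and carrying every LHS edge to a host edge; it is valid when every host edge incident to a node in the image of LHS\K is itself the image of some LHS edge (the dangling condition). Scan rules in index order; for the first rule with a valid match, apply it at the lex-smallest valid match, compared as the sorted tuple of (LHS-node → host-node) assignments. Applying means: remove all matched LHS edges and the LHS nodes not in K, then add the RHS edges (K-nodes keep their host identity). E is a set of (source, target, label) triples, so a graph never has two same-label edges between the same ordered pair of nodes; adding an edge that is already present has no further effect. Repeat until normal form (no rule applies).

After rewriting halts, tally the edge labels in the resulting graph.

Answer: (no edges)

Steps:
start.  V:6 E:4  edges: 3-r->4 3-r->5 4-p->3 5-p->3
1. fire R0 via {0↦3, 1↦0, 2↦4}  →  V:5 E:2  edges: 3-r->5 5-p->3
2. fire R0 via {0↦3, 1↦0, 2↦5}  →  V:4 E:0  edges: ∅
halt: no rule applies after step 2
NF edges: []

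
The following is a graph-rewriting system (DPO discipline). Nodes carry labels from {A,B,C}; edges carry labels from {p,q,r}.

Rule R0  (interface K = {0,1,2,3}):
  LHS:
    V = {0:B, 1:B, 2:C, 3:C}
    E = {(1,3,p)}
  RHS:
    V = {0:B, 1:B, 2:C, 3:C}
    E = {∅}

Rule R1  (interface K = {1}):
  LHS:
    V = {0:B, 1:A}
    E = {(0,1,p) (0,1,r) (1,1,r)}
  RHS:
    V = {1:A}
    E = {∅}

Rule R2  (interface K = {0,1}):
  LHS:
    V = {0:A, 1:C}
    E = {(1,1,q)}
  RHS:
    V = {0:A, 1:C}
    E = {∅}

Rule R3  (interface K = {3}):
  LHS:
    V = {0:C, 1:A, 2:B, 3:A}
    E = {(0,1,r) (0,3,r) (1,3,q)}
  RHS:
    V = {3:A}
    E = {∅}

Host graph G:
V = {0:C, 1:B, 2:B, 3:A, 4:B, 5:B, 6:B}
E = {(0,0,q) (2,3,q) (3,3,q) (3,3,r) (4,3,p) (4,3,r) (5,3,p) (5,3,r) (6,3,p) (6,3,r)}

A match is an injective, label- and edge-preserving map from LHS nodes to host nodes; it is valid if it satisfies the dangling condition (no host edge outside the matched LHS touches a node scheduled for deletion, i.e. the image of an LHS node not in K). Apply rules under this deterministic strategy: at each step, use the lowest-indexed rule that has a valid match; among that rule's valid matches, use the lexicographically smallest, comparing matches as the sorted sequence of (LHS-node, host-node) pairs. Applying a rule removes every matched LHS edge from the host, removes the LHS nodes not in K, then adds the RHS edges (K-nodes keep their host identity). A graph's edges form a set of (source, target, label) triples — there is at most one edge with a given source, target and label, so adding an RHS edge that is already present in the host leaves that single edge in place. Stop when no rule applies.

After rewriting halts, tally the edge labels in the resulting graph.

initial: |V|=7 |E|=10  E = 0-q->0 2-q->3 3-q->3 3-r->3 4-p->3 4-r->3 5-p->3 5-r->3 6-p->3 6-r->3
step 1: apply R1 at {0↦4, 1↦3}  → |V|=6 |E|=7  E = 0-q->0 2-q->3 3-q->3 5-p->3 5-r->3 6-p->3 6-r->3
step 2: apply R2 at {0↦3, 1↦0}  → |V|=6 |E|=6  E = 2-q->3 3-q->3 5-p->3 5-r->3 6-p->3 6-r->3
final graph: no rule applies after step 2
NF edges: [(2, 3, 'q'), (3, 3, 'q'), (5, 3, 'p'), (5, 3, 'r'), (6, 3, 'p'), (6, 3, 'r')]

Answer: p:2 q:2 r:2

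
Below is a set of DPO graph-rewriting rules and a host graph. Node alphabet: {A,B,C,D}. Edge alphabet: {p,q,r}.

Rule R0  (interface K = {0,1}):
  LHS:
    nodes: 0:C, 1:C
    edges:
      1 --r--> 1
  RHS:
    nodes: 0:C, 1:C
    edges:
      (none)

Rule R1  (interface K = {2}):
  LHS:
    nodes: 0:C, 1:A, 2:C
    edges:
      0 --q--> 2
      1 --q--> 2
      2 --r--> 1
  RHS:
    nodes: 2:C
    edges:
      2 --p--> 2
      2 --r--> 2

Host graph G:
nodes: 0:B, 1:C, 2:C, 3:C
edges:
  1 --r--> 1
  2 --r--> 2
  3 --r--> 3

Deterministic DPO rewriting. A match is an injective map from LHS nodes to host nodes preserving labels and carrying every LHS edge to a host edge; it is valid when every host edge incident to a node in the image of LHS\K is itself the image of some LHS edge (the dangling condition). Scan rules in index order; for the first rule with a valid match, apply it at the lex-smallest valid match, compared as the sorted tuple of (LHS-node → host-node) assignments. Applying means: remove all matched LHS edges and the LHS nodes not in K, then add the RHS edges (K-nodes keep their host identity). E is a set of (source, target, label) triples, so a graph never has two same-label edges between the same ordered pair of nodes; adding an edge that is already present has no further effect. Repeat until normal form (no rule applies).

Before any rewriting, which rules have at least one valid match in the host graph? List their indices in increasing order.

Answer: [R0]

Steps:
R0: 6 valid matches — {0↦1, 1↦2}, {0↦1, 1↦3}, {0↦2, 1↦1} (+3 more)
R1: no valid match — LHS pattern not found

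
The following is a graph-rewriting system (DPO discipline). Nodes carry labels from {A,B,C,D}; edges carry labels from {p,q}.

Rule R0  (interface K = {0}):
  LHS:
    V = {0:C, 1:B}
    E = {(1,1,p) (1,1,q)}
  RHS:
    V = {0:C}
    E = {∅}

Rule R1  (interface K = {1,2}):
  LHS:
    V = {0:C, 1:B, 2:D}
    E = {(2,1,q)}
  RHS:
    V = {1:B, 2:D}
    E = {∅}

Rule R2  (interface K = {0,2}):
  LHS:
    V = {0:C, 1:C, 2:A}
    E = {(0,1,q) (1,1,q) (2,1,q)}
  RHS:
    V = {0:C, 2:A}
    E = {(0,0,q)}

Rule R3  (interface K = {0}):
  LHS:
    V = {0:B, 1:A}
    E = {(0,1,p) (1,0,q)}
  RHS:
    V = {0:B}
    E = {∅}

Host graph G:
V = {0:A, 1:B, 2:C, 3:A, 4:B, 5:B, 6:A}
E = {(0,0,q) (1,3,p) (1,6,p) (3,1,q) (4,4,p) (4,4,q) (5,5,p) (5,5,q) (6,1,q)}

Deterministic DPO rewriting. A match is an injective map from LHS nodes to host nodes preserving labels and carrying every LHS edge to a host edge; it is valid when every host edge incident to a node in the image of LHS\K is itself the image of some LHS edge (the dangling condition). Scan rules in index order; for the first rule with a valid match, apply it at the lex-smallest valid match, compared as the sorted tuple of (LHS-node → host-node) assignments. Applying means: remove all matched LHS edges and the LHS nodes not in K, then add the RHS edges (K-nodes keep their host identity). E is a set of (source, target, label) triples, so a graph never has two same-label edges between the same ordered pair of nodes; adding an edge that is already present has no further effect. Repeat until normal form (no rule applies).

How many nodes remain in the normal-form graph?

initial: |V|=7 |E|=9  E = 0-q->0 1-p->3 1-p->6 3-q->1 4-p->4 4-q->4 5-p->5 5-q->5 6-q->1
step 1: apply R0 at {0↦2, 1↦4}  → |V|=6 |E|=7  E = 0-q->0 1-p->3 1-p->6 3-q->1 5-p->5 5-q->5 6-q->1
step 2: apply R0 at {0↦2, 1↦5}  → |V|=5 |E|=5  E = 0-q->0 1-p->3 1-p->6 3-q->1 6-q->1
step 3: apply R3 at {0↦1, 1↦3}  → |V|=4 |E|=3  E = 0-q->0 1-p->6 6-q->1
step 4: apply R3 at {0↦1, 1↦6}  → |V|=3 |E|=1  E = 0-q->0
halt: no rule applies after step 4
NF nodes: {0:A, 1:B, 2:C}

Answer: 3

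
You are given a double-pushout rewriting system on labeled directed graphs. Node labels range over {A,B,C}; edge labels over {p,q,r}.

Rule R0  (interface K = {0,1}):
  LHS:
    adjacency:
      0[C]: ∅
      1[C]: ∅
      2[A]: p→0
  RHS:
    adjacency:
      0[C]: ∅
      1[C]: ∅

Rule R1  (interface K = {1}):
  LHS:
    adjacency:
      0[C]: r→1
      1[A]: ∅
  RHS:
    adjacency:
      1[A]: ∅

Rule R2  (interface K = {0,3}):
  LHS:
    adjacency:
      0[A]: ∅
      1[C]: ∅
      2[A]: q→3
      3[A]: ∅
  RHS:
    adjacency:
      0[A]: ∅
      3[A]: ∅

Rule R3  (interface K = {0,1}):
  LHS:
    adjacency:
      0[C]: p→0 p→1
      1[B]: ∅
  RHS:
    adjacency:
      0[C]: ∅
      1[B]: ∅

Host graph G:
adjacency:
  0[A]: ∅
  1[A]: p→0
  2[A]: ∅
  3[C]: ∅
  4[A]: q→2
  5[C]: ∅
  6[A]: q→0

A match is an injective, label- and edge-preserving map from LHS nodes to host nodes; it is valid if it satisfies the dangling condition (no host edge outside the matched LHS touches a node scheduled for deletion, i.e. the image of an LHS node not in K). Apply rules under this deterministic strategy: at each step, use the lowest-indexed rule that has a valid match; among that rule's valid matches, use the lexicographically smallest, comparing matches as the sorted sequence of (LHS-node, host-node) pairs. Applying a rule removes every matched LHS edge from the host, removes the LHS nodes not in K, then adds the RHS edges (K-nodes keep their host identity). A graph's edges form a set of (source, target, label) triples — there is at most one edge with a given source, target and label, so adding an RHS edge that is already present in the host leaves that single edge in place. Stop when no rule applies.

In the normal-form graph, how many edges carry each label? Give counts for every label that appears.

Answer: p:1

Rewrite trace:
start.  V:7 E:3  edges: 1-p->0 4-q->2 6-q->0
1. fire R2 via {0↦0, 1↦3, 2↦4, 3↦2}  →  V:5 E:2  edges: 1-p->0 6-q->0
2. fire R2 via {0↦1, 1↦5, 2↦6, 3↦0}  →  V:3 E:1  edges: 1-p->0
final graph: no rule applies after step 2
NF edges: [(1, 0, 'p')]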